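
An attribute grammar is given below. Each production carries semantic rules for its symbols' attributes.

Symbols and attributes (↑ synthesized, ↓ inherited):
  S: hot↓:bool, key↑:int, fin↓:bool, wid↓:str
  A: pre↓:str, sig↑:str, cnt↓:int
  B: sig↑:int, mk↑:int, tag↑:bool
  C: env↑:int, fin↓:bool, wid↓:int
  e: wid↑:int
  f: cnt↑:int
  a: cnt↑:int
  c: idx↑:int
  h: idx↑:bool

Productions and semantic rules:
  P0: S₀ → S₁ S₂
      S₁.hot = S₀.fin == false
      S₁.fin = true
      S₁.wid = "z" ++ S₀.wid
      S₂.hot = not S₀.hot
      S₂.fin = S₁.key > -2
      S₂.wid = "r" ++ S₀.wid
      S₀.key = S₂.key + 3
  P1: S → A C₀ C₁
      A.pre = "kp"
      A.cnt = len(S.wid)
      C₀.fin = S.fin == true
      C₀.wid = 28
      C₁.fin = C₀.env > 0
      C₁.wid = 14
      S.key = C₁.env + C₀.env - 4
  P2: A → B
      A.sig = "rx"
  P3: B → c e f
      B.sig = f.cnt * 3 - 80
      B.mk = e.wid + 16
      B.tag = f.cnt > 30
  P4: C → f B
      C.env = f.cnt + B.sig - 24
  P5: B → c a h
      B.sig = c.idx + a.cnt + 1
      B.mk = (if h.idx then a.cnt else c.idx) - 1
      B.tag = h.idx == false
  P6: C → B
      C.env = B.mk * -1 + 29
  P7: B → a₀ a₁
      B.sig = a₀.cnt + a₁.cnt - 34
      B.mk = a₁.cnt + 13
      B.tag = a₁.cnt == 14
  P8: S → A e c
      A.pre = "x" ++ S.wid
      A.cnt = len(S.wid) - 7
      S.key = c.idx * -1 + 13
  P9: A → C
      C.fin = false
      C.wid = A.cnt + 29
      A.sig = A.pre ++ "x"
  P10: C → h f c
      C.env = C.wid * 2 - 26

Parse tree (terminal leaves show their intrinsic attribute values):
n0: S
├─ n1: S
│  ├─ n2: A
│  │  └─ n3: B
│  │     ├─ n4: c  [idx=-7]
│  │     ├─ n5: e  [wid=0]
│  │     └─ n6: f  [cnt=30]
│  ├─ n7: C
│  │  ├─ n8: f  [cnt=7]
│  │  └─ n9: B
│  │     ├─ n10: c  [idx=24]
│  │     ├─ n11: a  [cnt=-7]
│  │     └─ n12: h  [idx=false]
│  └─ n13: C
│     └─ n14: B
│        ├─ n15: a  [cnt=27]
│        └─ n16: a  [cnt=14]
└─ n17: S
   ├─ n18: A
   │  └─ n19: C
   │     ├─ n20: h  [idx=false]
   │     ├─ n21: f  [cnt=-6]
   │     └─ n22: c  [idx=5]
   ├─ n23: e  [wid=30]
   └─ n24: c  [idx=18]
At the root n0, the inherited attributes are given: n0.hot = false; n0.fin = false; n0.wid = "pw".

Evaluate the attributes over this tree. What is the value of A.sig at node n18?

1. n0.hot = false  [given at root]
2. n0.fin = false  [given at root]
3. n0.wid = "pw"  [given at root]
4. n1.hot = true  [S₀.fin == false]
5. n1.fin = true  [true]
6. n1.wid = "zpw"  ["z" ++ S₀.wid]
7. n2.pre = "kp"  ["kp"]
8. n2.cnt = 3  [len(S.wid)]
9. n4.idx = -7  [terminal]
10. n5.wid = 0  [terminal]
11. n6.cnt = 30  [terminal]
12. n3.sig = 10  [f.cnt * 3 - 80]
13. n3.mk = 16  [e.wid + 16]
14. n3.tag = false  [f.cnt > 30]
15. n2.sig = "rx"  ["rx"]
16. n7.fin = true  [S.fin == true]
17. n7.wid = 28  [28]
18. n8.cnt = 7  [terminal]
19. n10.idx = 24  [terminal]
20. n11.cnt = -7  [terminal]
21. n12.idx = false  [terminal]
22. n9.sig = 18  [c.idx + a.cnt + 1]
23. n9.mk = 23  [(if h.idx then a.cnt else c.idx) - 1]
24. n9.tag = true  [h.idx == false]
25. n7.env = 1  [f.cnt + B.sig - 24]
26. n13.fin = true  [C₀.env > 0]
27. n13.wid = 14  [14]
28. n15.cnt = 27  [terminal]
29. n16.cnt = 14  [terminal]
30. n14.sig = 7  [a₀.cnt + a₁.cnt - 34]
31. n14.mk = 27  [a₁.cnt + 13]
32. n14.tag = true  [a₁.cnt == 14]
33. n13.env = 2  [B.mk * -1 + 29]
34. n1.key = -1  [C₁.env + C₀.env - 4]
35. n17.hot = true  [not S₀.hot]
36. n17.fin = true  [S₁.key > -2]
37. n17.wid = "rpw"  ["r" ++ S₀.wid]
38. n18.pre = "xrpw"  ["x" ++ S.wid]
39. n18.cnt = -4  [len(S.wid) - 7]
40. n19.fin = false  [false]
41. n19.wid = 25  [A.cnt + 29]
42. n20.idx = false  [terminal]
43. n21.cnt = -6  [terminal]
44. n22.idx = 5  [terminal]
45. n19.env = 24  [C.wid * 2 - 26]
46. n18.sig = "xrpwx"  [A.pre ++ "x"]
47. n23.wid = 30  [terminal]
48. n24.idx = 18  [terminal]
49. n17.key = -5  [c.idx * -1 + 13]
50. n0.key = -2  [S₂.key + 3]

"xrpwx"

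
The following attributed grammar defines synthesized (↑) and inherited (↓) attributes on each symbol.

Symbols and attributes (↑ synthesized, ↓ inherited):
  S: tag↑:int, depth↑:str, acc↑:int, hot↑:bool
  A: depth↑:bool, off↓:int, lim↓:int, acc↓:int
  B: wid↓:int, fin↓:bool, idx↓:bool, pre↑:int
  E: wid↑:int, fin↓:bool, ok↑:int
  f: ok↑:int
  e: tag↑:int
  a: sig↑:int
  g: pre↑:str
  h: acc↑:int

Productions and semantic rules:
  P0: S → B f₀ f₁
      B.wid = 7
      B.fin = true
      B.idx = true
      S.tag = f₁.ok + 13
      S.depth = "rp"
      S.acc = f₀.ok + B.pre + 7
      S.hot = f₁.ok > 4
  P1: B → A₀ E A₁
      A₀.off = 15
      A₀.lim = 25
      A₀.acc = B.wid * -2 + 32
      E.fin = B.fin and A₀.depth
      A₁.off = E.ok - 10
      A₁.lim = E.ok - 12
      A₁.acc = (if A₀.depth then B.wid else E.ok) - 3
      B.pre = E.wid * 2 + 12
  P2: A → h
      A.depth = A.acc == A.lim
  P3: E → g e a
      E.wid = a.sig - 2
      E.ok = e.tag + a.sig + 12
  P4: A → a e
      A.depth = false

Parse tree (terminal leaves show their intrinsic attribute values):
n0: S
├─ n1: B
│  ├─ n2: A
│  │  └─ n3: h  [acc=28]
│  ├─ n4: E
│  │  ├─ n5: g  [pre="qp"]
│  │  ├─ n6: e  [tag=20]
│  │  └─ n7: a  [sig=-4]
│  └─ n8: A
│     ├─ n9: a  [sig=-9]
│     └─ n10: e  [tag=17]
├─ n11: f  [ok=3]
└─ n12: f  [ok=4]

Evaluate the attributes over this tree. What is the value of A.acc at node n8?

25

1. n1.wid = 7  [7]
2. n1.fin = true  [true]
3. n1.idx = true  [true]
4. n2.off = 15  [15]
5. n2.lim = 25  [25]
6. n2.acc = 18  [B.wid * -2 + 32]
7. n3.acc = 28  [terminal]
8. n2.depth = false  [A.acc == A.lim]
9. n4.fin = false  [B.fin and A₀.depth]
10. n5.pre = "qp"  [terminal]
11. n6.tag = 20  [terminal]
12. n7.sig = -4  [terminal]
13. n4.wid = -6  [a.sig - 2]
14. n4.ok = 28  [e.tag + a.sig + 12]
15. n8.off = 18  [E.ok - 10]
16. n8.lim = 16  [E.ok - 12]
17. n8.acc = 25  [(if A₀.depth then B.wid else E.ok) - 3]
18. n9.sig = -9  [terminal]
19. n10.tag = 17  [terminal]
20. n8.depth = false  [false]
21. n1.pre = 0  [E.wid * 2 + 12]
22. n11.ok = 3  [terminal]
23. n12.ok = 4  [terminal]
24. n0.tag = 17  [f₁.ok + 13]
25. n0.depth = "rp"  ["rp"]
26. n0.acc = 10  [f₀.ok + B.pre + 7]
27. n0.hot = false  [f₁.ok > 4]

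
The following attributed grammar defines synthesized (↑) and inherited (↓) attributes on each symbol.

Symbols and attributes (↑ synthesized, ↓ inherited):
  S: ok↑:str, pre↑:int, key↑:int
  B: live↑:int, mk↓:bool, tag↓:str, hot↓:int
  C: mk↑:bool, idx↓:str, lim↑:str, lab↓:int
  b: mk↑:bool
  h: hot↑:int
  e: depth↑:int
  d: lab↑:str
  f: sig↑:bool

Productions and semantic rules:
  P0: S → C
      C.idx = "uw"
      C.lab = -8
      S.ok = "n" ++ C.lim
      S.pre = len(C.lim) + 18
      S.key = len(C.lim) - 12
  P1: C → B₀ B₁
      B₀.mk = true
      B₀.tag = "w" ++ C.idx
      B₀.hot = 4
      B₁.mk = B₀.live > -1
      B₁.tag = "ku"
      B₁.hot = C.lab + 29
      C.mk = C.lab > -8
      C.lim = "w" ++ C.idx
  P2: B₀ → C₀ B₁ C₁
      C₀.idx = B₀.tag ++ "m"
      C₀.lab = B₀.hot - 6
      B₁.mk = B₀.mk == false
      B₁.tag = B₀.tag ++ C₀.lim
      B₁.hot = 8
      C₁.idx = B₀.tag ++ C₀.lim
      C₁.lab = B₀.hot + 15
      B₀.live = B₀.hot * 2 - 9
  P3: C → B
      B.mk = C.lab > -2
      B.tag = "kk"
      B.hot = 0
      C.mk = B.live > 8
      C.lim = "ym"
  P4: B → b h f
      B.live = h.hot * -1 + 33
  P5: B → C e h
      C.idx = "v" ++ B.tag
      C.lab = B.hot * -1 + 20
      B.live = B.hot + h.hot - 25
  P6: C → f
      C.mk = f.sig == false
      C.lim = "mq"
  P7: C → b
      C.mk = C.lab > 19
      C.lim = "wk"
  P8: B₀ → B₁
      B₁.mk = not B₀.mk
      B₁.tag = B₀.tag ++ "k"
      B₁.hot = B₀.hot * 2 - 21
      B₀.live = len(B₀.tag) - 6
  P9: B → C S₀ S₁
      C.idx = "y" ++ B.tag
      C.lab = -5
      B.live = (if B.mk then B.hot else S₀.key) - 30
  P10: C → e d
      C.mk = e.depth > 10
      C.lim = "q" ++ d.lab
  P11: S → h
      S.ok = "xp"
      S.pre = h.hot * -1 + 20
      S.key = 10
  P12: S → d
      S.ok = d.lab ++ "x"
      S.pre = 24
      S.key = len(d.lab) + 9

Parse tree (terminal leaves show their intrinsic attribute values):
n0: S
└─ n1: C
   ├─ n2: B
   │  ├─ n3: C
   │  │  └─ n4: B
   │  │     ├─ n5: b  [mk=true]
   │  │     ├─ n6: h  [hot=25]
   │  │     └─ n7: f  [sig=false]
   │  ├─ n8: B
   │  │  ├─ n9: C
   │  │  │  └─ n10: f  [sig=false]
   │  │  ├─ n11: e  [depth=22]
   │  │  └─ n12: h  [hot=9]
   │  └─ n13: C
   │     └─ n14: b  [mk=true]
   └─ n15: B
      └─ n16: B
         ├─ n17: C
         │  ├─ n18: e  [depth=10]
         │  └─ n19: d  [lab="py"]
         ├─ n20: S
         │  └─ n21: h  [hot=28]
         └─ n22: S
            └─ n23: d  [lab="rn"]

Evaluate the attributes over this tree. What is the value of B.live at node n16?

1. n1.idx = "uw"  ["uw"]
2. n1.lab = -8  [-8]
3. n2.mk = true  [true]
4. n2.tag = "wuw"  ["w" ++ C.idx]
5. n2.hot = 4  [4]
6. n3.idx = "wuwm"  [B₀.tag ++ "m"]
7. n3.lab = -2  [B₀.hot - 6]
8. n4.mk = false  [C.lab > -2]
9. n4.tag = "kk"  ["kk"]
10. n4.hot = 0  [0]
11. n5.mk = true  [terminal]
12. n6.hot = 25  [terminal]
13. n7.sig = false  [terminal]
14. n4.live = 8  [h.hot * -1 + 33]
15. n3.mk = false  [B.live > 8]
16. n3.lim = "ym"  ["ym"]
17. n8.mk = false  [B₀.mk == false]
18. n8.tag = "wuwym"  [B₀.tag ++ C₀.lim]
19. n8.hot = 8  [8]
20. n9.idx = "vwuwym"  ["v" ++ B.tag]
21. n9.lab = 12  [B.hot * -1 + 20]
22. n10.sig = false  [terminal]
23. n9.mk = true  [f.sig == false]
24. n9.lim = "mq"  ["mq"]
25. n11.depth = 22  [terminal]
26. n12.hot = 9  [terminal]
27. n8.live = -8  [B.hot + h.hot - 25]
28. n13.idx = "wuwym"  [B₀.tag ++ C₀.lim]
29. n13.lab = 19  [B₀.hot + 15]
30. n14.mk = true  [terminal]
31. n13.mk = false  [C.lab > 19]
32. n13.lim = "wk"  ["wk"]
33. n2.live = -1  [B₀.hot * 2 - 9]
34. n15.mk = false  [B₀.live > -1]
35. n15.tag = "ku"  ["ku"]
36. n15.hot = 21  [C.lab + 29]
37. n16.mk = true  [not B₀.mk]
38. n16.tag = "kuk"  [B₀.tag ++ "k"]
39. n16.hot = 21  [B₀.hot * 2 - 21]
40. n17.idx = "ykuk"  ["y" ++ B.tag]
41. n17.lab = -5  [-5]
42. n18.depth = 10  [terminal]
43. n19.lab = "py"  [terminal]
44. n17.mk = false  [e.depth > 10]
45. n17.lim = "qpy"  ["q" ++ d.lab]
46. n21.hot = 28  [terminal]
47. n20.ok = "xp"  ["xp"]
48. n20.pre = -8  [h.hot * -1 + 20]
49. n20.key = 10  [10]
50. n23.lab = "rn"  [terminal]
51. n22.ok = "rnx"  [d.lab ++ "x"]
52. n22.pre = 24  [24]
53. n22.key = 11  [len(d.lab) + 9]
54. n16.live = -9  [(if B.mk then B.hot else S₀.key) - 30]
55. n15.live = -4  [len(B₀.tag) - 6]
56. n1.mk = false  [C.lab > -8]
57. n1.lim = "wuw"  ["w" ++ C.idx]
58. n0.ok = "nwuw"  ["n" ++ C.lim]
59. n0.pre = 21  [len(C.lim) + 18]
60. n0.key = -9  [len(C.lim) - 12]

-9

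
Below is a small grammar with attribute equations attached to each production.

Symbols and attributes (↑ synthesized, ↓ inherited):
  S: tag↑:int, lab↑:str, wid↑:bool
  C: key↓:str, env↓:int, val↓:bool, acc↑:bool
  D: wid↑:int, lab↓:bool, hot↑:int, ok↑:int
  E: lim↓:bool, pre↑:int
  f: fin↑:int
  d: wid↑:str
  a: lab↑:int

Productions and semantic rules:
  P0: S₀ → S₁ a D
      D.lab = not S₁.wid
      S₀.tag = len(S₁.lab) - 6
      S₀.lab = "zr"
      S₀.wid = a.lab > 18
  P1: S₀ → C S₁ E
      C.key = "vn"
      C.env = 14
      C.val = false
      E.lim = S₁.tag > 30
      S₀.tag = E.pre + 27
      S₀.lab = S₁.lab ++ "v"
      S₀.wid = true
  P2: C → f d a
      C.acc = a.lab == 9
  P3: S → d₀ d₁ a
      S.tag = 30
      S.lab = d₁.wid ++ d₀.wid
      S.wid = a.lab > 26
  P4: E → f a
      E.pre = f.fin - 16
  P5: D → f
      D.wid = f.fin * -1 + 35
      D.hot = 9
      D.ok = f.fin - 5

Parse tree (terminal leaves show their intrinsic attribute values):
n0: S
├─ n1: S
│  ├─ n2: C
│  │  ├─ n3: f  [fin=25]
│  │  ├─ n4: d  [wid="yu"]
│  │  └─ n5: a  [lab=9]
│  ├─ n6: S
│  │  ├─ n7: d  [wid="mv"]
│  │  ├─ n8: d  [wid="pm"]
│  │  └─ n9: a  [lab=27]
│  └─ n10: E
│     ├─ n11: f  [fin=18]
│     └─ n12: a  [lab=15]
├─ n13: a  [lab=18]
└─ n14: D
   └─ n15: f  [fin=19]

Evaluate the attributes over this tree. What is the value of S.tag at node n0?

1. n2.key = "vn"  ["vn"]
2. n2.env = 14  [14]
3. n2.val = false  [false]
4. n3.fin = 25  [terminal]
5. n4.wid = "yu"  [terminal]
6. n5.lab = 9  [terminal]
7. n2.acc = true  [a.lab == 9]
8. n7.wid = "mv"  [terminal]
9. n8.wid = "pm"  [terminal]
10. n9.lab = 27  [terminal]
11. n6.tag = 30  [30]
12. n6.lab = "pmmv"  [d₁.wid ++ d₀.wid]
13. n6.wid = true  [a.lab > 26]
14. n10.lim = false  [S₁.tag > 30]
15. n11.fin = 18  [terminal]
16. n12.lab = 15  [terminal]
17. n10.pre = 2  [f.fin - 16]
18. n1.tag = 29  [E.pre + 27]
19. n1.lab = "pmmvv"  [S₁.lab ++ "v"]
20. n1.wid = true  [true]
21. n13.lab = 18  [terminal]
22. n14.lab = false  [not S₁.wid]
23. n15.fin = 19  [terminal]
24. n14.wid = 16  [f.fin * -1 + 35]
25. n14.hot = 9  [9]
26. n14.ok = 14  [f.fin - 5]
27. n0.tag = -1  [len(S₁.lab) - 6]
28. n0.lab = "zr"  ["zr"]
29. n0.wid = false  [a.lab > 18]

-1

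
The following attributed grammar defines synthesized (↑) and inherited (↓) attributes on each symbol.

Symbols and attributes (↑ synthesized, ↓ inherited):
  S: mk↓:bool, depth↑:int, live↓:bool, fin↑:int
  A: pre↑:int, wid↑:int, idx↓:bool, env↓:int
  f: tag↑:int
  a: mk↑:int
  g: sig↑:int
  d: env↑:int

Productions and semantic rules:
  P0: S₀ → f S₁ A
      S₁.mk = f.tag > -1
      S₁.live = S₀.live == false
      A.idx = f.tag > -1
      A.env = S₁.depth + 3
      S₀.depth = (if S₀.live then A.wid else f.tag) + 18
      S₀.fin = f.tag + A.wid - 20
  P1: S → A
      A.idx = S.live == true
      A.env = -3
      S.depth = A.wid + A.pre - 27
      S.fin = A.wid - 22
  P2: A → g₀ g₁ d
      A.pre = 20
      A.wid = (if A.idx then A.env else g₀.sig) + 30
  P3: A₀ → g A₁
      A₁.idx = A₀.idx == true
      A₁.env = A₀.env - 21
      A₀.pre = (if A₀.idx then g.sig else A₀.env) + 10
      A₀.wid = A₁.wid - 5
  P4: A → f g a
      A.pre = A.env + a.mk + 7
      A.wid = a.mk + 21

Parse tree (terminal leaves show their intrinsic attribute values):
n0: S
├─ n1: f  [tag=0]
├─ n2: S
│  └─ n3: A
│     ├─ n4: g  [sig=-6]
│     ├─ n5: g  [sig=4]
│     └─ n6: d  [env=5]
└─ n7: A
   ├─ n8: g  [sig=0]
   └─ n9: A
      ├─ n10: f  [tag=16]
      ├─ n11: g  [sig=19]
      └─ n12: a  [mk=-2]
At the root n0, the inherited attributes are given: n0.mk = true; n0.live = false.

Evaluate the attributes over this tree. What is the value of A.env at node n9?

2

1. n0.mk = true  [given at root]
2. n0.live = false  [given at root]
3. n1.tag = 0  [terminal]
4. n2.mk = true  [f.tag > -1]
5. n2.live = true  [S₀.live == false]
6. n3.idx = true  [S.live == true]
7. n3.env = -3  [-3]
8. n4.sig = -6  [terminal]
9. n5.sig = 4  [terminal]
10. n6.env = 5  [terminal]
11. n3.pre = 20  [20]
12. n3.wid = 27  [(if A.idx then A.env else g₀.sig) + 30]
13. n2.depth = 20  [A.wid + A.pre - 27]
14. n2.fin = 5  [A.wid - 22]
15. n7.idx = true  [f.tag > -1]
16. n7.env = 23  [S₁.depth + 3]
17. n8.sig = 0  [terminal]
18. n9.idx = true  [A₀.idx == true]
19. n9.env = 2  [A₀.env - 21]
20. n10.tag = 16  [terminal]
21. n11.sig = 19  [terminal]
22. n12.mk = -2  [terminal]
23. n9.pre = 7  [A.env + a.mk + 7]
24. n9.wid = 19  [a.mk + 21]
25. n7.pre = 10  [(if A₀.idx then g.sig else A₀.env) + 10]
26. n7.wid = 14  [A₁.wid - 5]
27. n0.depth = 18  [(if S₀.live then A.wid else f.tag) + 18]
28. n0.fin = -6  [f.tag + A.wid - 20]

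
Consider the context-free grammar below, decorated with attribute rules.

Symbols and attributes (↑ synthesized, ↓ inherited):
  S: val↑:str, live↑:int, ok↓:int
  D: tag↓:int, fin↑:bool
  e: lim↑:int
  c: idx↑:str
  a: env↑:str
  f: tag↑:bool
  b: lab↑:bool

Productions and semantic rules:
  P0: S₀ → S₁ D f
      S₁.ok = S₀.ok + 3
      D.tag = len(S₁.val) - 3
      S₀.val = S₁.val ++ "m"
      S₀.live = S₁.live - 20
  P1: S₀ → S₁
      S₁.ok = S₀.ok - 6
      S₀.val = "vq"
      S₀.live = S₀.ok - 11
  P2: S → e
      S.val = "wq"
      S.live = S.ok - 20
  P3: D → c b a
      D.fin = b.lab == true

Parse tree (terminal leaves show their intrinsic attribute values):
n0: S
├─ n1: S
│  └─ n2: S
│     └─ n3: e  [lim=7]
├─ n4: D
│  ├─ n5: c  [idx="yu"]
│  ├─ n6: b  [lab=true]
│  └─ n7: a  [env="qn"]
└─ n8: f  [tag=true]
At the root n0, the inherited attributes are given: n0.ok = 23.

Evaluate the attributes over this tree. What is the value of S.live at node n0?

1. n0.ok = 23  [given at root]
2. n1.ok = 26  [S₀.ok + 3]
3. n2.ok = 20  [S₀.ok - 6]
4. n3.lim = 7  [terminal]
5. n2.val = "wq"  ["wq"]
6. n2.live = 0  [S.ok - 20]
7. n1.val = "vq"  ["vq"]
8. n1.live = 15  [S₀.ok - 11]
9. n4.tag = -1  [len(S₁.val) - 3]
10. n5.idx = "yu"  [terminal]
11. n6.lab = true  [terminal]
12. n7.env = "qn"  [terminal]
13. n4.fin = true  [b.lab == true]
14. n8.tag = true  [terminal]
15. n0.val = "vqm"  [S₁.val ++ "m"]
16. n0.live = -5  [S₁.live - 20]

-5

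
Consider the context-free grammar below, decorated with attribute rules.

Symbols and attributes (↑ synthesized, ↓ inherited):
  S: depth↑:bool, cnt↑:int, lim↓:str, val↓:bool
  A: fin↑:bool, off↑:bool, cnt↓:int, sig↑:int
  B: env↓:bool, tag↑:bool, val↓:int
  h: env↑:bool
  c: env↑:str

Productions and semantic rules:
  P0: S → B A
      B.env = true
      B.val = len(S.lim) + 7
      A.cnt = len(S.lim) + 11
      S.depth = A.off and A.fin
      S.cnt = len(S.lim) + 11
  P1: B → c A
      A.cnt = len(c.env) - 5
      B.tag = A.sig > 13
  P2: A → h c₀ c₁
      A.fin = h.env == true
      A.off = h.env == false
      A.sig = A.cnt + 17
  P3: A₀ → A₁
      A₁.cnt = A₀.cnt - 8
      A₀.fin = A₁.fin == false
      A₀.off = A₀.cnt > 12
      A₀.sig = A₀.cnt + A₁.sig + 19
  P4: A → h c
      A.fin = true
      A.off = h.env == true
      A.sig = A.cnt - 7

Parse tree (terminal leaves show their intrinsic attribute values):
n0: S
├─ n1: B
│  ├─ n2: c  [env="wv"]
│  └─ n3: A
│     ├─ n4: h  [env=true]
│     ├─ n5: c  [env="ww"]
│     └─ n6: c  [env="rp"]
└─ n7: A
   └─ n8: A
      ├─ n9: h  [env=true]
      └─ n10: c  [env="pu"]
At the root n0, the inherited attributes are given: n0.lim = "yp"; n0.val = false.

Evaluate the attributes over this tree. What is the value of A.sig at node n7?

1. n0.lim = "yp"  [given at root]
2. n0.val = false  [given at root]
3. n1.env = true  [true]
4. n1.val = 9  [len(S.lim) + 7]
5. n2.env = "wv"  [terminal]
6. n3.cnt = -3  [len(c.env) - 5]
7. n4.env = true  [terminal]
8. n5.env = "ww"  [terminal]
9. n6.env = "rp"  [terminal]
10. n3.fin = true  [h.env == true]
11. n3.off = false  [h.env == false]
12. n3.sig = 14  [A.cnt + 17]
13. n1.tag = true  [A.sig > 13]
14. n7.cnt = 13  [len(S.lim) + 11]
15. n8.cnt = 5  [A₀.cnt - 8]
16. n9.env = true  [terminal]
17. n10.env = "pu"  [terminal]
18. n8.fin = true  [true]
19. n8.off = true  [h.env == true]
20. n8.sig = -2  [A.cnt - 7]
21. n7.fin = false  [A₁.fin == false]
22. n7.off = true  [A₀.cnt > 12]
23. n7.sig = 30  [A₀.cnt + A₁.sig + 19]
24. n0.depth = false  [A.off and A.fin]
25. n0.cnt = 13  [len(S.lim) + 11]

30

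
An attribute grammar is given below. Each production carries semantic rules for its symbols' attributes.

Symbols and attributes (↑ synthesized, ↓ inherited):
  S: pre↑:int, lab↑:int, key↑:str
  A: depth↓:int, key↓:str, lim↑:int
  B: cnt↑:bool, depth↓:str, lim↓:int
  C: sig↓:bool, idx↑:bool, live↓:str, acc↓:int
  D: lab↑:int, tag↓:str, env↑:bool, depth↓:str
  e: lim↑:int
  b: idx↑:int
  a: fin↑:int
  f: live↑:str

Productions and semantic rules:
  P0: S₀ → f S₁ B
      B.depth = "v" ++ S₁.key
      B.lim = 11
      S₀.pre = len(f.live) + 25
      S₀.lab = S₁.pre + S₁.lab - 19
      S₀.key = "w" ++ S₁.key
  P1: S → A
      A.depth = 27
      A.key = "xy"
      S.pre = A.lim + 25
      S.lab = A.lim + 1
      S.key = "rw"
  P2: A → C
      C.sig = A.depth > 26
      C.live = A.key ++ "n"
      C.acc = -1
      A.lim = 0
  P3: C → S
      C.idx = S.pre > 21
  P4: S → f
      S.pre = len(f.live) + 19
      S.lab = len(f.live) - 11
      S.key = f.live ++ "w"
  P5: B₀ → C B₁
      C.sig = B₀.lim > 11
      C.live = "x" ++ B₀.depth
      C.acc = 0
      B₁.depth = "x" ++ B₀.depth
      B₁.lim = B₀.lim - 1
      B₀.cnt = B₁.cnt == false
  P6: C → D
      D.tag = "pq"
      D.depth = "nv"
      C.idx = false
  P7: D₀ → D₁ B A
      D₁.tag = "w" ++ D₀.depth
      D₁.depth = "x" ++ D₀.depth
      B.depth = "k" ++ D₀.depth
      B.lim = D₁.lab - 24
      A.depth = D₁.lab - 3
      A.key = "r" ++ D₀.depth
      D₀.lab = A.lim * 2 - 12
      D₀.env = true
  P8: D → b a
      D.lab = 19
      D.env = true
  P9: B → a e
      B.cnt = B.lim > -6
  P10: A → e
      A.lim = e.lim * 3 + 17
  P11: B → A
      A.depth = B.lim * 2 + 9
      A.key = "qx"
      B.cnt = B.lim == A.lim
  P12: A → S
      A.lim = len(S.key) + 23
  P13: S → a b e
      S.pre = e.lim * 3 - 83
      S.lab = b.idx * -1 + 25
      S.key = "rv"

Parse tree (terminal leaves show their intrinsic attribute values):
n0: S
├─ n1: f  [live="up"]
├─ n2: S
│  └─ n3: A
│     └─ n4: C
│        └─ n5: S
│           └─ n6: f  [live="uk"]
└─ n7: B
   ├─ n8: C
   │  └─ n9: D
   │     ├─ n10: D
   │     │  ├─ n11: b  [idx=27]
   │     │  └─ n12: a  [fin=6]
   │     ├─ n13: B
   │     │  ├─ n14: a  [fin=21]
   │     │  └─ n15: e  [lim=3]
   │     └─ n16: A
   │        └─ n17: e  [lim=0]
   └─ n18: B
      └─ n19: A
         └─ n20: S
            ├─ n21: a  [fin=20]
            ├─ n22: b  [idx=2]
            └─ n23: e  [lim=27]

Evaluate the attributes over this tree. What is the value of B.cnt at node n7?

1. n1.live = "up"  [terminal]
2. n3.depth = 27  [27]
3. n3.key = "xy"  ["xy"]
4. n4.sig = true  [A.depth > 26]
5. n4.live = "xyn"  [A.key ++ "n"]
6. n4.acc = -1  [-1]
7. n6.live = "uk"  [terminal]
8. n5.pre = 21  [len(f.live) + 19]
9. n5.lab = -9  [len(f.live) - 11]
10. n5.key = "ukw"  [f.live ++ "w"]
11. n4.idx = false  [S.pre > 21]
12. n3.lim = 0  [0]
13. n2.pre = 25  [A.lim + 25]
14. n2.lab = 1  [A.lim + 1]
15. n2.key = "rw"  ["rw"]
16. n7.depth = "vrw"  ["v" ++ S₁.key]
17. n7.lim = 11  [11]
18. n8.sig = false  [B₀.lim > 11]
19. n8.live = "xvrw"  ["x" ++ B₀.depth]
20. n8.acc = 0  [0]
21. n9.tag = "pq"  ["pq"]
22. n9.depth = "nv"  ["nv"]
23. n10.tag = "wnv"  ["w" ++ D₀.depth]
24. n10.depth = "xnv"  ["x" ++ D₀.depth]
25. n11.idx = 27  [terminal]
26. n12.fin = 6  [terminal]
27. n10.lab = 19  [19]
28. n10.env = true  [true]
29. n13.depth = "knv"  ["k" ++ D₀.depth]
30. n13.lim = -5  [D₁.lab - 24]
31. n14.fin = 21  [terminal]
32. n15.lim = 3  [terminal]
33. n13.cnt = true  [B.lim > -6]
34. n16.depth = 16  [D₁.lab - 3]
35. n16.key = "rnv"  ["r" ++ D₀.depth]
36. n17.lim = 0  [terminal]
37. n16.lim = 17  [e.lim * 3 + 17]
38. n9.lab = 22  [A.lim * 2 - 12]
39. n9.env = true  [true]
40. n8.idx = false  [false]
41. n18.depth = "xvrw"  ["x" ++ B₀.depth]
42. n18.lim = 10  [B₀.lim - 1]
43. n19.depth = 29  [B.lim * 2 + 9]
44. n19.key = "qx"  ["qx"]
45. n21.fin = 20  [terminal]
46. n22.idx = 2  [terminal]
47. n23.lim = 27  [terminal]
48. n20.pre = -2  [e.lim * 3 - 83]
49. n20.lab = 23  [b.idx * -1 + 25]
50. n20.key = "rv"  ["rv"]
51. n19.lim = 25  [len(S.key) + 23]
52. n18.cnt = false  [B.lim == A.lim]
53. n7.cnt = true  [B₁.cnt == false]
54. n0.pre = 27  [len(f.live) + 25]
55. n0.lab = 7  [S₁.pre + S₁.lab - 19]
56. n0.key = "wrw"  ["w" ++ S₁.key]

true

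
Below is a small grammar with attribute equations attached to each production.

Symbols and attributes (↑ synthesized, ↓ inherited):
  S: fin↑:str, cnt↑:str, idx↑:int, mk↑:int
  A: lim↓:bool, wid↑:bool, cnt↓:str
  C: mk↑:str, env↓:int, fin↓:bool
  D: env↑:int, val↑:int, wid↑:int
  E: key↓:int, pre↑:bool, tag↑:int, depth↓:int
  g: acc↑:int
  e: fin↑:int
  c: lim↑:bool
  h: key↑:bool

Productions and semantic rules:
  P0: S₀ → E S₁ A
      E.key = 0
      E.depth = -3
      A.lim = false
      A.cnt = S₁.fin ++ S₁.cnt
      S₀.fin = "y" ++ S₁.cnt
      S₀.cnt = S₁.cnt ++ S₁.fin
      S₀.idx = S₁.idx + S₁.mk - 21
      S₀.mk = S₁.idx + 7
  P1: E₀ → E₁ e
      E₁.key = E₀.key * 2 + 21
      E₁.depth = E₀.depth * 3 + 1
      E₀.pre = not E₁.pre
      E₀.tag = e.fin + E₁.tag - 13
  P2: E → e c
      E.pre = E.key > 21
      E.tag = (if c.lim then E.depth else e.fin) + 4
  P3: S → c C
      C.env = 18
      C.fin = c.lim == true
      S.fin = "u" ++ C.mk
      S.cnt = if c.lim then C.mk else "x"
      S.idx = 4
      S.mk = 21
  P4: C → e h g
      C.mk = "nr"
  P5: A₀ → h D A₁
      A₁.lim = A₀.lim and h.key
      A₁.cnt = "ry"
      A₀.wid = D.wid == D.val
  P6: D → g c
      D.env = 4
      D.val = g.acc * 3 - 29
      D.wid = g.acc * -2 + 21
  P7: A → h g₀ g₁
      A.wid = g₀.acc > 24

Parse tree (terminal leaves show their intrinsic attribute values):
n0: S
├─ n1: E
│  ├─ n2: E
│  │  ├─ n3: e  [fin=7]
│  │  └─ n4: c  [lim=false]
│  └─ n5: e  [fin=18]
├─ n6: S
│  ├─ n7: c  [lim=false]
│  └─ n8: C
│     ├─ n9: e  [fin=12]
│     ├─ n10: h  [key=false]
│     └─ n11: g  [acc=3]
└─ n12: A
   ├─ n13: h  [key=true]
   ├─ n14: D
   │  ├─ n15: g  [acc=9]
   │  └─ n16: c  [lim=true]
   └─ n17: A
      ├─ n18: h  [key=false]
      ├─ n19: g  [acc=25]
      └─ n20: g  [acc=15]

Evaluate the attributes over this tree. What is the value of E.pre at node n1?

1. n1.key = 0  [0]
2. n1.depth = -3  [-3]
3. n2.key = 21  [E₀.key * 2 + 21]
4. n2.depth = -8  [E₀.depth * 3 + 1]
5. n3.fin = 7  [terminal]
6. n4.lim = false  [terminal]
7. n2.pre = false  [E.key > 21]
8. n2.tag = 11  [(if c.lim then E.depth else e.fin) + 4]
9. n5.fin = 18  [terminal]
10. n1.pre = true  [not E₁.pre]
11. n1.tag = 16  [e.fin + E₁.tag - 13]
12. n7.lim = false  [terminal]
13. n8.env = 18  [18]
14. n8.fin = false  [c.lim == true]
15. n9.fin = 12  [terminal]
16. n10.key = false  [terminal]
17. n11.acc = 3  [terminal]
18. n8.mk = "nr"  ["nr"]
19. n6.fin = "unr"  ["u" ++ C.mk]
20. n6.cnt = "x"  [if c.lim then C.mk else "x"]
21. n6.idx = 4  [4]
22. n6.mk = 21  [21]
23. n12.lim = false  [false]
24. n12.cnt = "unrx"  [S₁.fin ++ S₁.cnt]
25. n13.key = true  [terminal]
26. n15.acc = 9  [terminal]
27. n16.lim = true  [terminal]
28. n14.env = 4  [4]
29. n14.val = -2  [g.acc * 3 - 29]
30. n14.wid = 3  [g.acc * -2 + 21]
31. n17.lim = false  [A₀.lim and h.key]
32. n17.cnt = "ry"  ["ry"]
33. n18.key = false  [terminal]
34. n19.acc = 25  [terminal]
35. n20.acc = 15  [terminal]
36. n17.wid = true  [g₀.acc > 24]
37. n12.wid = false  [D.wid == D.val]
38. n0.fin = "yx"  ["y" ++ S₁.cnt]
39. n0.cnt = "xunr"  [S₁.cnt ++ S₁.fin]
40. n0.idx = 4  [S₁.idx + S₁.mk - 21]
41. n0.mk = 11  [S₁.idx + 7]

true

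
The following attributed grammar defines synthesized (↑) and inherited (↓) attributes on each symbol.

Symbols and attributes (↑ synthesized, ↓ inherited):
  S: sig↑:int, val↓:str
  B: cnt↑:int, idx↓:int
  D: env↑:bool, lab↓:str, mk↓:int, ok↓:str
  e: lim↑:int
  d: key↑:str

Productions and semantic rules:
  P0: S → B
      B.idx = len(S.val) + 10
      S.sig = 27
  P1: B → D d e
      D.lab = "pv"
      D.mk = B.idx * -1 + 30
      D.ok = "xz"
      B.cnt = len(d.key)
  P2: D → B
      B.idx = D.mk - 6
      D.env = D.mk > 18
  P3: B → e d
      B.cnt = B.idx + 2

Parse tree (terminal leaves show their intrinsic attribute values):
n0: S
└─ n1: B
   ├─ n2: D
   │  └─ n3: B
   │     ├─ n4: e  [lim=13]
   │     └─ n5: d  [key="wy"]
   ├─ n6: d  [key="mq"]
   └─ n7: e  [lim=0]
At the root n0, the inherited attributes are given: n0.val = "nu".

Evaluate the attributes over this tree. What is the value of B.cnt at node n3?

14

1. n0.val = "nu"  [given at root]
2. n1.idx = 12  [len(S.val) + 10]
3. n2.lab = "pv"  ["pv"]
4. n2.mk = 18  [B.idx * -1 + 30]
5. n2.ok = "xz"  ["xz"]
6. n3.idx = 12  [D.mk - 6]
7. n4.lim = 13  [terminal]
8. n5.key = "wy"  [terminal]
9. n3.cnt = 14  [B.idx + 2]
10. n2.env = false  [D.mk > 18]
11. n6.key = "mq"  [terminal]
12. n7.lim = 0  [terminal]
13. n1.cnt = 2  [len(d.key)]
14. n0.sig = 27  [27]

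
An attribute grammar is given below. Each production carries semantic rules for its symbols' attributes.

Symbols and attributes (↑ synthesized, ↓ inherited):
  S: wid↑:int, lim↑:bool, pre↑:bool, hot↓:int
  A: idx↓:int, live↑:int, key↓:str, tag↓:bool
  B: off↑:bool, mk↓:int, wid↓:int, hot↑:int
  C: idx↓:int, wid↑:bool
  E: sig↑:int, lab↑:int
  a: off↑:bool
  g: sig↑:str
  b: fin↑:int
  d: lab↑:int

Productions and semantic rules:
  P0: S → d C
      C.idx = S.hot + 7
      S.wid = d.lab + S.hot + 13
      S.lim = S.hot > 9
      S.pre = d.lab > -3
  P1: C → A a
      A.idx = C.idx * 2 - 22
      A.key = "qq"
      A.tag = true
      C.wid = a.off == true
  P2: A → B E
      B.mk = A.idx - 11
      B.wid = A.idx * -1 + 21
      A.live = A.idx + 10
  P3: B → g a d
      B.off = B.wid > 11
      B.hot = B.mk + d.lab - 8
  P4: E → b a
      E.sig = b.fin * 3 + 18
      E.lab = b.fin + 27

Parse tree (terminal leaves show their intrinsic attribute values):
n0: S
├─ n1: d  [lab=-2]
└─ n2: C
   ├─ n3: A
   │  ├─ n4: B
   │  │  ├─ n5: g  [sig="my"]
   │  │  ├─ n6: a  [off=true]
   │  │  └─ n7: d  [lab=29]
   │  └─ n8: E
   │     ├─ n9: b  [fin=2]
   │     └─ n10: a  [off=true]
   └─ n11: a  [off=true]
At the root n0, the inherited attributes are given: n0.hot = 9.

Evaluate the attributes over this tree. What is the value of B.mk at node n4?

1. n0.hot = 9  [given at root]
2. n1.lab = -2  [terminal]
3. n2.idx = 16  [S.hot + 7]
4. n3.idx = 10  [C.idx * 2 - 22]
5. n3.key = "qq"  ["qq"]
6. n3.tag = true  [true]
7. n4.mk = -1  [A.idx - 11]
8. n4.wid = 11  [A.idx * -1 + 21]
9. n5.sig = "my"  [terminal]
10. n6.off = true  [terminal]
11. n7.lab = 29  [terminal]
12. n4.off = false  [B.wid > 11]
13. n4.hot = 20  [B.mk + d.lab - 8]
14. n9.fin = 2  [terminal]
15. n10.off = true  [terminal]
16. n8.sig = 24  [b.fin * 3 + 18]
17. n8.lab = 29  [b.fin + 27]
18. n3.live = 20  [A.idx + 10]
19. n11.off = true  [terminal]
20. n2.wid = true  [a.off == true]
21. n0.wid = 20  [d.lab + S.hot + 13]
22. n0.lim = false  [S.hot > 9]
23. n0.pre = true  [d.lab > -3]

-1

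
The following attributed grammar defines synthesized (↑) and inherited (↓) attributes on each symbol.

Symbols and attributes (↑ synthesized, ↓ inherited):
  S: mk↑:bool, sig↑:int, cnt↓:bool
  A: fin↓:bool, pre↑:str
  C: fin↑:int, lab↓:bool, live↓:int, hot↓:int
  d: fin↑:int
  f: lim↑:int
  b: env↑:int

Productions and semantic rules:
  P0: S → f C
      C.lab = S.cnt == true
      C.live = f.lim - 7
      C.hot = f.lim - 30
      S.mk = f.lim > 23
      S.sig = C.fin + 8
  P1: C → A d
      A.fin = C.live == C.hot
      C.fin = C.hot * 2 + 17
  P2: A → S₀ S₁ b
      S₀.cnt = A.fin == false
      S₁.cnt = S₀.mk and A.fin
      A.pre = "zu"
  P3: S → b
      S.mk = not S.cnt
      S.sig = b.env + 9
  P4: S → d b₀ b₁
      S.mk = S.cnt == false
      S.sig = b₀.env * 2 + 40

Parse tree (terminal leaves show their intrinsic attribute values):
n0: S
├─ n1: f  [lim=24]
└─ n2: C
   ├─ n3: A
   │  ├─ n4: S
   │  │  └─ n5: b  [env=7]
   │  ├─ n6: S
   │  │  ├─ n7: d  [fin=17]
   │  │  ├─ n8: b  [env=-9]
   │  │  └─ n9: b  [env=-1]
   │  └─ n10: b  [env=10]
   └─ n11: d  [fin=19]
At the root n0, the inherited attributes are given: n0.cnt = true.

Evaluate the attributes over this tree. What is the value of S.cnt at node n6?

1. n0.cnt = true  [given at root]
2. n1.lim = 24  [terminal]
3. n2.lab = true  [S.cnt == true]
4. n2.live = 17  [f.lim - 7]
5. n2.hot = -6  [f.lim - 30]
6. n3.fin = false  [C.live == C.hot]
7. n4.cnt = true  [A.fin == false]
8. n5.env = 7  [terminal]
9. n4.mk = false  [not S.cnt]
10. n4.sig = 16  [b.env + 9]
11. n6.cnt = false  [S₀.mk and A.fin]
12. n7.fin = 17  [terminal]
13. n8.env = -9  [terminal]
14. n9.env = -1  [terminal]
15. n6.mk = true  [S.cnt == false]
16. n6.sig = 22  [b₀.env * 2 + 40]
17. n10.env = 10  [terminal]
18. n3.pre = "zu"  ["zu"]
19. n11.fin = 19  [terminal]
20. n2.fin = 5  [C.hot * 2 + 17]
21. n0.mk = true  [f.lim > 23]
22. n0.sig = 13  [C.fin + 8]

false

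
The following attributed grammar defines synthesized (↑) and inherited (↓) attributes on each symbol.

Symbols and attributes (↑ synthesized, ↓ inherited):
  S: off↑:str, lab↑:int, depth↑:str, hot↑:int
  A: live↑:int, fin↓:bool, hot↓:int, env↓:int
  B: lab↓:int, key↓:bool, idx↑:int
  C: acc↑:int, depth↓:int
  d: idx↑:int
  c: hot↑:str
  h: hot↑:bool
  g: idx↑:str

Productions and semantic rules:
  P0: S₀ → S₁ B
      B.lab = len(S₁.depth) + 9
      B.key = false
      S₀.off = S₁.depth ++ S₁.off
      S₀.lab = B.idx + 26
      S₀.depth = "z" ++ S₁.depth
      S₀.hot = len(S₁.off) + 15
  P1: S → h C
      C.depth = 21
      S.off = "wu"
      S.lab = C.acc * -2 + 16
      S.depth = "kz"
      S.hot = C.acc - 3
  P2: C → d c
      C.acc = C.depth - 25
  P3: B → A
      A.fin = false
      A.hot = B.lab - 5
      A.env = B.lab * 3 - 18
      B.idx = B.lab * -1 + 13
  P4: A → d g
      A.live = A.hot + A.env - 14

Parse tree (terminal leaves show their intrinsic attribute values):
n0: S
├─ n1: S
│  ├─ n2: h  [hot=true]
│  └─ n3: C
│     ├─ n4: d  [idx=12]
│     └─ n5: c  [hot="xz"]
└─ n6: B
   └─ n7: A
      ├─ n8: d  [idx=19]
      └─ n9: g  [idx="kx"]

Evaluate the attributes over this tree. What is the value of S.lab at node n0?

1. n2.hot = true  [terminal]
2. n3.depth = 21  [21]
3. n4.idx = 12  [terminal]
4. n5.hot = "xz"  [terminal]
5. n3.acc = -4  [C.depth - 25]
6. n1.off = "wu"  ["wu"]
7. n1.lab = 24  [C.acc * -2 + 16]
8. n1.depth = "kz"  ["kz"]
9. n1.hot = -7  [C.acc - 3]
10. n6.lab = 11  [len(S₁.depth) + 9]
11. n6.key = false  [false]
12. n7.fin = false  [false]
13. n7.hot = 6  [B.lab - 5]
14. n7.env = 15  [B.lab * 3 - 18]
15. n8.idx = 19  [terminal]
16. n9.idx = "kx"  [terminal]
17. n7.live = 7  [A.hot + A.env - 14]
18. n6.idx = 2  [B.lab * -1 + 13]
19. n0.off = "kzwu"  [S₁.depth ++ S₁.off]
20. n0.lab = 28  [B.idx + 26]
21. n0.depth = "zkz"  ["z" ++ S₁.depth]
22. n0.hot = 17  [len(S₁.off) + 15]

28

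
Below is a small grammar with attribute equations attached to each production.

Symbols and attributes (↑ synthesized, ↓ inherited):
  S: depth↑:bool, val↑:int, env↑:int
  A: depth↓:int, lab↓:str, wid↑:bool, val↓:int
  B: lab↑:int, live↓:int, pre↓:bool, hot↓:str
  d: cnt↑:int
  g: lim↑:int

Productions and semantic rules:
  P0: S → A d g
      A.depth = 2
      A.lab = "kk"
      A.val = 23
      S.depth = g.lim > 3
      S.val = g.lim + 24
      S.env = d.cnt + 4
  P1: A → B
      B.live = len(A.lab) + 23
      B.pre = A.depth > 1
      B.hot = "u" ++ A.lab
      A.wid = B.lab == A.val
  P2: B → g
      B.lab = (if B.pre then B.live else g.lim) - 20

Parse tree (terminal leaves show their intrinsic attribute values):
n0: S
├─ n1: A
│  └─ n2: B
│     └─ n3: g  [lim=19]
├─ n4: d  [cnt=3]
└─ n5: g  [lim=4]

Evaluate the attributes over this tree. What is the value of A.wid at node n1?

false

1. n1.depth = 2  [2]
2. n1.lab = "kk"  ["kk"]
3. n1.val = 23  [23]
4. n2.live = 25  [len(A.lab) + 23]
5. n2.pre = true  [A.depth > 1]
6. n2.hot = "ukk"  ["u" ++ A.lab]
7. n3.lim = 19  [terminal]
8. n2.lab = 5  [(if B.pre then B.live else g.lim) - 20]
9. n1.wid = false  [B.lab == A.val]
10. n4.cnt = 3  [terminal]
11. n5.lim = 4  [terminal]
12. n0.depth = true  [g.lim > 3]
13. n0.val = 28  [g.lim + 24]
14. n0.env = 7  [d.cnt + 4]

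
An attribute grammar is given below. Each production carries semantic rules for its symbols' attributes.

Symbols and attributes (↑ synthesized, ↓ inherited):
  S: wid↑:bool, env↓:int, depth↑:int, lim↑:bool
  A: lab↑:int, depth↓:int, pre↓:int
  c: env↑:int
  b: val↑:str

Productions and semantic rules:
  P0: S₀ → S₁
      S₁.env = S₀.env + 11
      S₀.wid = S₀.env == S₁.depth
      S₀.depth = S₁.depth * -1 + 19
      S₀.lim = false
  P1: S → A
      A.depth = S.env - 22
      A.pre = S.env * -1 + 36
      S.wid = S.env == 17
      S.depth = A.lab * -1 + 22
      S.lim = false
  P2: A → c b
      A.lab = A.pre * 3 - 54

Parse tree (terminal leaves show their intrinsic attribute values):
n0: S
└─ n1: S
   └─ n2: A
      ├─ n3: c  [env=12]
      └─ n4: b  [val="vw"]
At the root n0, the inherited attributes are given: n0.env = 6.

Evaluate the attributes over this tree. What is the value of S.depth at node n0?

1. n0.env = 6  [given at root]
2. n1.env = 17  [S₀.env + 11]
3. n2.depth = -5  [S.env - 22]
4. n2.pre = 19  [S.env * -1 + 36]
5. n3.env = 12  [terminal]
6. n4.val = "vw"  [terminal]
7. n2.lab = 3  [A.pre * 3 - 54]
8. n1.wid = true  [S.env == 17]
9. n1.depth = 19  [A.lab * -1 + 22]
10. n1.lim = false  [false]
11. n0.wid = false  [S₀.env == S₁.depth]
12. n0.depth = 0  [S₁.depth * -1 + 19]
13. n0.lim = false  [false]

0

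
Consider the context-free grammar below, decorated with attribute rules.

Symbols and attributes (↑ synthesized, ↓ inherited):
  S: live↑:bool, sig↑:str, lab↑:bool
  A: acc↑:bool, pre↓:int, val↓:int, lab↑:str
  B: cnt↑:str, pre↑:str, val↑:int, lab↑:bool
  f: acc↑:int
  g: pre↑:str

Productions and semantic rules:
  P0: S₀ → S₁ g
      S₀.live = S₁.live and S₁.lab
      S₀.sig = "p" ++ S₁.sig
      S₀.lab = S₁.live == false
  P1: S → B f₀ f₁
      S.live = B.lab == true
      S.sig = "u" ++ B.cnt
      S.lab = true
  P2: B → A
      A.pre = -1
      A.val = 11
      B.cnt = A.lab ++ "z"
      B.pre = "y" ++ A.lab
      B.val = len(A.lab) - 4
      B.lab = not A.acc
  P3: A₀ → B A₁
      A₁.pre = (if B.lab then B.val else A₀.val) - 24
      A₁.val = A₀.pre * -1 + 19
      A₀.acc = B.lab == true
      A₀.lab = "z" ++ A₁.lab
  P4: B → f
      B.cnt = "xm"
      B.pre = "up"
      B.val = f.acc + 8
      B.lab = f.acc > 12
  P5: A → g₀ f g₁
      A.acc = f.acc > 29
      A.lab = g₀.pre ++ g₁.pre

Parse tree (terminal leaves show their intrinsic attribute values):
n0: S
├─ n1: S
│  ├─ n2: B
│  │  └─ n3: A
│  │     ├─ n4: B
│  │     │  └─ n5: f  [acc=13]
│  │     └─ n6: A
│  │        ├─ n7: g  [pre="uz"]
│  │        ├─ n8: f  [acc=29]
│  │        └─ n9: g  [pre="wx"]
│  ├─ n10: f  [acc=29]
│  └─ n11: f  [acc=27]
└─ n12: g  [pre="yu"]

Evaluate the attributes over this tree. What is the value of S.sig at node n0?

"puzuzwxz"

1. n3.pre = -1  [-1]
2. n3.val = 11  [11]
3. n5.acc = 13  [terminal]
4. n4.cnt = "xm"  ["xm"]
5. n4.pre = "up"  ["up"]
6. n4.val = 21  [f.acc + 8]
7. n4.lab = true  [f.acc > 12]
8. n6.pre = -3  [(if B.lab then B.val else A₀.val) - 24]
9. n6.val = 20  [A₀.pre * -1 + 19]
10. n7.pre = "uz"  [terminal]
11. n8.acc = 29  [terminal]
12. n9.pre = "wx"  [terminal]
13. n6.acc = false  [f.acc > 29]
14. n6.lab = "uzwx"  [g₀.pre ++ g₁.pre]
15. n3.acc = true  [B.lab == true]
16. n3.lab = "zuzwx"  ["z" ++ A₁.lab]
17. n2.cnt = "zuzwxz"  [A.lab ++ "z"]
18. n2.pre = "yzuzwx"  ["y" ++ A.lab]
19. n2.val = 1  [len(A.lab) - 4]
20. n2.lab = false  [not A.acc]
21. n10.acc = 29  [terminal]
22. n11.acc = 27  [terminal]
23. n1.live = false  [B.lab == true]
24. n1.sig = "uzuzwxz"  ["u" ++ B.cnt]
25. n1.lab = true  [true]
26. n12.pre = "yu"  [terminal]
27. n0.live = false  [S₁.live and S₁.lab]
28. n0.sig = "puzuzwxz"  ["p" ++ S₁.sig]
29. n0.lab = true  [S₁.live == false]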